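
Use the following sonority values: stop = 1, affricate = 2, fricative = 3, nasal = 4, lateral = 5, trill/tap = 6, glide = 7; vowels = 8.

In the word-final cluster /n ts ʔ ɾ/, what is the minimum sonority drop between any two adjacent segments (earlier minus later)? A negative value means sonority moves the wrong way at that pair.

/n/ is a nasal (sonority 4).
/ts/ is an affricate (sonority 2).
/ʔ/ is a stop (sonority 1).
/ɾ/ is a trill/tap (sonority 6).
/n/→/ts/: change +2.
/ts/→/ʔ/: change +1.
/ʔ/→/ɾ/: change -5.
Minimum = -5.

-5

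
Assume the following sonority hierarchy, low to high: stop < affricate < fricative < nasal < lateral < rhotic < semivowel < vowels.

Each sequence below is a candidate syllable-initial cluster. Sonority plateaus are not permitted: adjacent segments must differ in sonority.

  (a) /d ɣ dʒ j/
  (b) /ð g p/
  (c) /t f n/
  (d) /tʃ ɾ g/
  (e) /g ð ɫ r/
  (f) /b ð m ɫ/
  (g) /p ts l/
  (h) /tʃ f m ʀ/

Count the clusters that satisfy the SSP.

(a) /d ɣ dʒ j/: profile 1-3-2-7 — violates.
(b) /ð g p/: profile 3-1-1 — violates.
(c) /t f n/: profile 1-3-4 — obeys.
(d) /tʃ ɾ g/: profile 2-6-1 — violates.
(e) /g ð ɫ r/: profile 1-3-5-6 — obeys.
(f) /b ð m ɫ/: profile 1-3-4-5 — obeys.
(g) /p ts l/: profile 1-2-5 — obeys.
(h) /tʃ f m ʀ/: profile 2-3-4-6 — obeys.

5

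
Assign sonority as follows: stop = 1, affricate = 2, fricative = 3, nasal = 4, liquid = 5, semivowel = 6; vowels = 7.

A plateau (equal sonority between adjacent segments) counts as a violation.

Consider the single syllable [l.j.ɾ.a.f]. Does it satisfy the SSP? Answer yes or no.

no

Onset: /l/ is a liquid (sonority 5), /j/ is a semivowel (sonority 6), /ɾ/ is a liquid (sonority 5); then the nucleus /a/ (sonority 7).
Onset profile 5-6-5-7 — does not strictly rise throughout.
Coda: /f/ is a fricative (sonority 3).
Coda profile 7-3 — falls from the nucleus.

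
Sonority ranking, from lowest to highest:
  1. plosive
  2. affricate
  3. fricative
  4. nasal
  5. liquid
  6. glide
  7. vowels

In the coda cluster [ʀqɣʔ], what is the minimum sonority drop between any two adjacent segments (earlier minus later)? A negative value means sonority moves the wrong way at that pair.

-2

/ʀ/ is a liquid (sonority 5).
/q/ is a plosive (sonority 1).
/ɣ/ is a fricative (sonority 3).
/ʔ/ is a plosive (sonority 1).
/ʀ/→/q/: change +4.
/q/→/ɣ/: change -2.
/ɣ/→/ʔ/: change +2.
Minimum = -2.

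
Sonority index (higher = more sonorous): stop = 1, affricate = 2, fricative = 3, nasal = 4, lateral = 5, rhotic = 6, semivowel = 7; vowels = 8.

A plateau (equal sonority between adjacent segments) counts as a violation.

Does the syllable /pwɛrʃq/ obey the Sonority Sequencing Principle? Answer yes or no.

yes

Onset: /p/ is a stop (sonority 1), /w/ is a semivowel (sonority 7); then the nucleus /ɛ/ (sonority 8).
Onset profile 1-7-8 — rises to the nucleus.
Coda: /r/ is a rhotic (sonority 6), /ʃ/ is a fricative (sonority 3), /q/ is a stop (sonority 1).
Coda profile 8-6-3-1 — falls from the nucleus.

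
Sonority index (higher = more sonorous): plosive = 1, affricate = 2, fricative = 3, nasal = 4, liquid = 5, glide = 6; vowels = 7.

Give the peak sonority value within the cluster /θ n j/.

/θ/: fricative = 3.
/n/: nasal = 4.
/j/: glide = 6.
The maximum is 6.

6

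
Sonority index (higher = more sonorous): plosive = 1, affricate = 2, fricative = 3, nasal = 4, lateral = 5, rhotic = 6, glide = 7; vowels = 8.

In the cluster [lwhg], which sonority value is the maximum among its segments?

7

/l/ is a lateral (sonority 5).
/w/ is a glide (sonority 7).
/h/ is a fricative (sonority 3).
/g/ is a plosive (sonority 1).
The maximum is 7.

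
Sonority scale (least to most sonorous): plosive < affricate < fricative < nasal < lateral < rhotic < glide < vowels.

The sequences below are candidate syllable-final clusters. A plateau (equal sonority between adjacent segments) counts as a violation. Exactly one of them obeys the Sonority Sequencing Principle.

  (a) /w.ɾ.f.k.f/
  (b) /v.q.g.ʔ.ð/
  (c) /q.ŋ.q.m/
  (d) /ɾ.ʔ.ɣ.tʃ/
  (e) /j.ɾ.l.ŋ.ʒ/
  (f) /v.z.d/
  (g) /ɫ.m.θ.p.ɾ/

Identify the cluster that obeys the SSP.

e

(a) sonority 7-6-3-1-3: ill-formed.
(b) sonority 3-1-1-1-3: ill-formed.
(c) sonority 1-4-1-4: ill-formed.
(d) sonority 6-1-3-2: ill-formed.
(e) sonority 7-6-5-4-3: well-formed.
(f) sonority 3-3-1: ill-formed.
(g) sonority 5-4-3-1-6: ill-formed.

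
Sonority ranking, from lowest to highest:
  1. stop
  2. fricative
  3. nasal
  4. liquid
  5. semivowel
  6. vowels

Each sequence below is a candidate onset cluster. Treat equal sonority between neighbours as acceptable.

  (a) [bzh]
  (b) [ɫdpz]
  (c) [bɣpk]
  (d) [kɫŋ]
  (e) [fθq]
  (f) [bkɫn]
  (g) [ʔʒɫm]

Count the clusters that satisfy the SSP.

(a) sonority 1-2-2: well-formed.
(b) sonority 4-1-1-2: ill-formed.
(c) sonority 1-2-1-1: ill-formed.
(d) sonority 1-4-3: ill-formed.
(e) sonority 2-2-1: ill-formed.
(f) sonority 1-1-4-3: ill-formed.
(g) sonority 1-2-4-3: ill-formed.

1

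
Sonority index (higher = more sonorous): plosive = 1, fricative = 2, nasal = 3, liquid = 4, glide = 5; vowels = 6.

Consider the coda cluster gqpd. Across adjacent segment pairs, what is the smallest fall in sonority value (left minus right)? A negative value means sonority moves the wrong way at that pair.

/g/: plosive = 1.
/q/: plosive = 1.
/p/: plosive = 1.
/d/: plosive = 1.
/g/→/q/: change +0.
/q/→/p/: change +0.
/p/→/d/: change +0.
Minimum = 0.

0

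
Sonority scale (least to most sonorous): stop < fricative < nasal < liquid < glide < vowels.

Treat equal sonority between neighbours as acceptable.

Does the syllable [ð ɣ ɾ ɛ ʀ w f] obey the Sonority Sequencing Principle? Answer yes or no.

Onset: /ð/ is a fricative (sonority 2), /ɣ/ is a fricative (sonority 2), /ɾ/ is a liquid (sonority 4); then the nucleus /ɛ/ (sonority 6).
Onset profile 2-2-4-6 — rises to the nucleus.
Coda: /ʀ/ is a liquid (sonority 4), /w/ is a glide (sonority 5), /f/ is a fricative (sonority 2).
Coda profile 6-4-5-2 — does not fall throughout.

no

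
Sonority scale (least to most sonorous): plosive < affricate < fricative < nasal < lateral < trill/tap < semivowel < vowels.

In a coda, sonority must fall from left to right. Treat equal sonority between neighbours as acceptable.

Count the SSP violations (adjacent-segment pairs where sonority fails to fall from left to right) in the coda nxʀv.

/n/ is a nasal (sonority 4).
/x/ is a fricative (sonority 3).
/ʀ/ is a trill/tap (sonority 6).
/v/ is a fricative (sonority 3).
/n/→/x/: 4→3 (falls) — ok.
/x/→/ʀ/: 3→6 (does not fall) — violation.
/ʀ/→/v/: 6→3 (falls) — ok.

1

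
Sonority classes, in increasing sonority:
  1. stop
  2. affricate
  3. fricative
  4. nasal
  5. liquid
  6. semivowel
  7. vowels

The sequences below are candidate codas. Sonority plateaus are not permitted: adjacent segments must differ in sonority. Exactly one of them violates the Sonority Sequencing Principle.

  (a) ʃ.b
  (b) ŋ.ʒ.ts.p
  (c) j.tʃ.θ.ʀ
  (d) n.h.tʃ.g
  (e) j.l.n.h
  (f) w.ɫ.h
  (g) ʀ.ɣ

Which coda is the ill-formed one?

c

(a) 3-1 → obeys
(b) 4-3-2-1 → obeys
(c) 6-2-3-5 → violates
(d) 4-3-2-1 → obeys
(e) 6-5-4-3 → obeys
(f) 6-5-3 → obeys
(g) 5-3 → obeys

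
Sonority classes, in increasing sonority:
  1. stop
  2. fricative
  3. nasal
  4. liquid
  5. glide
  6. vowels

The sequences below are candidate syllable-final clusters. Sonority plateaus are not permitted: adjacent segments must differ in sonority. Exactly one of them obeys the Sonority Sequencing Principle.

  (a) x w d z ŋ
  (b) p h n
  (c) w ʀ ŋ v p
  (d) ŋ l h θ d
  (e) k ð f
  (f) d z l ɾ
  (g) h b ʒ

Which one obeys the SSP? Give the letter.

(a) x w d z ŋ: profile 2-5-1-2-3 — violates.
(b) p h n: profile 1-2-3 — violates.
(c) w ʀ ŋ v p: profile 5-4-3-2-1 — obeys.
(d) ŋ l h θ d: profile 3-4-2-2-1 — violates.
(e) k ð f: profile 1-2-2 — violates.
(f) d z l ɾ: profile 1-2-4-4 — violates.
(g) h b ʒ: profile 2-1-2 — violates.

c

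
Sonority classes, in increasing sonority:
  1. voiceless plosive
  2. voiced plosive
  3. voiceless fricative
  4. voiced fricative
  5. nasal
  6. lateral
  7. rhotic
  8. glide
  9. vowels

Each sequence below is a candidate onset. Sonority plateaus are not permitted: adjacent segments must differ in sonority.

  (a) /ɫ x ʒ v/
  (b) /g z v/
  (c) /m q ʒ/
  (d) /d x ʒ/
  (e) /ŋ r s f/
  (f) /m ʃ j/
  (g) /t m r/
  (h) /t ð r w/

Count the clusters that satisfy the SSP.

3

(a) /ɫ x ʒ v/: profile 6-3-4-4 — violates.
(b) /g z v/: profile 2-4-4 — violates.
(c) /m q ʒ/: profile 5-1-4 — violates.
(d) /d x ʒ/: profile 2-3-4 — obeys.
(e) /ŋ r s f/: profile 5-7-3-3 — violates.
(f) /m ʃ j/: profile 5-3-8 — violates.
(g) /t m r/: profile 1-5-7 — obeys.
(h) /t ð r w/: profile 1-4-7-8 — obeys.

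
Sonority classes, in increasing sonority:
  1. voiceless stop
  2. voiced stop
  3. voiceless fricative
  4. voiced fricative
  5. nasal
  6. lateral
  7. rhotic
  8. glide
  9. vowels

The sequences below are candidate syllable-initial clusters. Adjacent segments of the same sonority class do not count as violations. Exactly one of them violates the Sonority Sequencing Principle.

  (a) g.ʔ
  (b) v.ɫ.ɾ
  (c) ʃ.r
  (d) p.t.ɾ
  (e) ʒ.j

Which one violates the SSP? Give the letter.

(a) sonority 2-1: ill-formed.
(b) sonority 4-6-7: well-formed.
(c) sonority 3-7: well-formed.
(d) sonority 1-1-7: well-formed.
(e) sonority 4-8: well-formed.

a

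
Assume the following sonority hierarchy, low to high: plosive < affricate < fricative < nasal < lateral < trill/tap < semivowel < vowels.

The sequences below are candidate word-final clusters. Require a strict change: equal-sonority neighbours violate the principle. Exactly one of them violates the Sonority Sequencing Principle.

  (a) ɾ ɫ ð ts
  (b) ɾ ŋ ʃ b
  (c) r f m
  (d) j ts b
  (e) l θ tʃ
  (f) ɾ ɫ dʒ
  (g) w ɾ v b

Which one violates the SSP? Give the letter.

(a) 6-5-3-2 → obeys
(b) 6-4-3-1 → obeys
(c) 6-3-4 → violates
(d) 7-2-1 → obeys
(e) 5-3-2 → obeys
(f) 6-5-2 → obeys
(g) 7-6-3-1 → obeys

c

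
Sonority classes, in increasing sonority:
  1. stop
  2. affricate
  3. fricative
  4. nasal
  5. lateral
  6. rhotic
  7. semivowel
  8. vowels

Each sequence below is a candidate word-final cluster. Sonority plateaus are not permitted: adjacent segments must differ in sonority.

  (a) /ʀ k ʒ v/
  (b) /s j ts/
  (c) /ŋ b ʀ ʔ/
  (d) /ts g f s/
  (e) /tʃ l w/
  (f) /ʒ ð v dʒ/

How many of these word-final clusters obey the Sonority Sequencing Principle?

0

(a) 6-1-3-3 → violates
(b) 3-7-2 → violates
(c) 4-1-6-1 → violates
(d) 2-1-3-3 → violates
(e) 2-5-7 → violates
(f) 3-3-3-2 → violates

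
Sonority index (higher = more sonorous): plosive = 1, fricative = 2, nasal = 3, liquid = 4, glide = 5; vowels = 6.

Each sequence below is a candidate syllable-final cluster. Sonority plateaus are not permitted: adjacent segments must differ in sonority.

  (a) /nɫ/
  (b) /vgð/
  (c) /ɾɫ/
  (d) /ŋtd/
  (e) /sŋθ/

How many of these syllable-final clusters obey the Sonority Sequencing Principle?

(a) /nɫ/: profile 3-4 — violates.
(b) /vgð/: profile 2-1-2 — violates.
(c) /ɾɫ/: profile 4-4 — violates.
(d) /ŋtd/: profile 3-1-1 — violates.
(e) /sŋθ/: profile 2-3-2 — violates.

0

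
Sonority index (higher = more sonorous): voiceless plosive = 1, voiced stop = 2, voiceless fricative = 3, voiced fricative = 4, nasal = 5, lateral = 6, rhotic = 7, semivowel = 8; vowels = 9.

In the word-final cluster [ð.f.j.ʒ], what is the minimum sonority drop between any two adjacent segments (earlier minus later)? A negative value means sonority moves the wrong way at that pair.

/ð/ — voiced fricative, sonority 4.
/f/ — voiceless fricative, sonority 3.
/j/ — semivowel, sonority 8.
/ʒ/ — voiced fricative, sonority 4.
/ð/→/f/: change +1.
/f/→/j/: change -5.
/j/→/ʒ/: change +4.
Minimum = -5.

-5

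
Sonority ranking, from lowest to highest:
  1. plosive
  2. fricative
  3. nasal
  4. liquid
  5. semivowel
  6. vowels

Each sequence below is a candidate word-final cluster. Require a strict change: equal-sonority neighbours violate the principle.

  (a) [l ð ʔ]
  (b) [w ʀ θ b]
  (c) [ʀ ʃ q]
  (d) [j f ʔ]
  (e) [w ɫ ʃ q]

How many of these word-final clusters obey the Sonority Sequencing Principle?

5

(a) 4-2-1 → obeys
(b) 5-4-2-1 → obeys
(c) 4-2-1 → obeys
(d) 5-2-1 → obeys
(e) 5-4-2-1 → obeys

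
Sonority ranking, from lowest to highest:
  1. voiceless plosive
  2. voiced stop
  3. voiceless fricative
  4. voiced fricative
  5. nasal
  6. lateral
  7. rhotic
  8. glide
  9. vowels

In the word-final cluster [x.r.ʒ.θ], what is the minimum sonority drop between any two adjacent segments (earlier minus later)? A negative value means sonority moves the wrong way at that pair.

/x/ — voiceless fricative, sonority 3.
/r/ — rhotic, sonority 7.
/ʒ/ — voiced fricative, sonority 4.
/θ/ — voiceless fricative, sonority 3.
/x/→/r/: change -4.
/r/→/ʒ/: change +3.
/ʒ/→/θ/: change +1.
Minimum = -4.

-4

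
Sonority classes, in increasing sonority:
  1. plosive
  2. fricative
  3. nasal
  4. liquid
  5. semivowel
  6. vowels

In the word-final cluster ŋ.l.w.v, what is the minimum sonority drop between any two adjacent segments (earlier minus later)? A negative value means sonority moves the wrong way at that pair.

-1

/ŋ/ — nasal, sonority 3.
/l/ — liquid, sonority 4.
/w/ — semivowel, sonority 5.
/v/ — fricative, sonority 2.
/ŋ/→/l/: change -1.
/l/→/w/: change -1.
/w/→/v/: change +3.
Minimum = -1.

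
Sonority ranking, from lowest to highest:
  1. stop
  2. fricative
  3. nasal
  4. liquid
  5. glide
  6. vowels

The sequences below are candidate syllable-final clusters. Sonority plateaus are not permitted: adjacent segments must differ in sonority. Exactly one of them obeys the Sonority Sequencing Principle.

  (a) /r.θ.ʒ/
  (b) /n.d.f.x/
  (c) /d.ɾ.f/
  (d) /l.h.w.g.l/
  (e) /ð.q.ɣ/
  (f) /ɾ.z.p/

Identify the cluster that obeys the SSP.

f

(a) /r.θ.ʒ/: profile 4-2-2 — violates.
(b) /n.d.f.x/: profile 3-1-2-2 — violates.
(c) /d.ɾ.f/: profile 1-4-2 — violates.
(d) /l.h.w.g.l/: profile 4-2-5-1-4 — violates.
(e) /ð.q.ɣ/: profile 2-1-2 — violates.
(f) /ɾ.z.p/: profile 4-2-1 — obeys.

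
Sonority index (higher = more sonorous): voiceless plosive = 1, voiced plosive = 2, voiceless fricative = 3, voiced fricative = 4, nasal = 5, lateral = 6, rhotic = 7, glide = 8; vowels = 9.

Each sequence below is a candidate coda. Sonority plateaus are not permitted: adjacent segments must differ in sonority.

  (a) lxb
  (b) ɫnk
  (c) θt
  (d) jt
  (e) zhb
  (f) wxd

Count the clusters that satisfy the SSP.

6

(a) sonority 6-3-2: well-formed.
(b) sonority 6-5-1: well-formed.
(c) sonority 3-1: well-formed.
(d) sonority 8-1: well-formed.
(e) sonority 4-3-2: well-formed.
(f) sonority 8-3-2: well-formed.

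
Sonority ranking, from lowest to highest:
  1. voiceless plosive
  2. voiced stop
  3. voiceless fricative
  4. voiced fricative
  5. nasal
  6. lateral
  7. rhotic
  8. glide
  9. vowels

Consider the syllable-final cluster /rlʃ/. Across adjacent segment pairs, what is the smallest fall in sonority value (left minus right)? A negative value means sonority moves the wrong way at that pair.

/r/: rhotic = 7.
/l/: lateral = 6.
/ʃ/: voiceless fricative = 3.
/r/→/l/: change +1.
/l/→/ʃ/: change +3.
Minimum = 1.

1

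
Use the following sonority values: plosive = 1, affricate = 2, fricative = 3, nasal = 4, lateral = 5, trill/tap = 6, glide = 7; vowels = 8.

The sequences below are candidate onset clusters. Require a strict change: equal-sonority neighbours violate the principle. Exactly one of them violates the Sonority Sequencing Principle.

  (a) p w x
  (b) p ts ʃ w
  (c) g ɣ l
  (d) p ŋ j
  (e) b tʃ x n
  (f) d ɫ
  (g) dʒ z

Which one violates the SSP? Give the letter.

a

(a) sonority 1-7-3: ill-formed.
(b) sonority 1-2-3-7: well-formed.
(c) sonority 1-3-5: well-formed.
(d) sonority 1-4-7: well-formed.
(e) sonority 1-2-3-4: well-formed.
(f) sonority 1-5: well-formed.
(g) sonority 2-3: well-formed.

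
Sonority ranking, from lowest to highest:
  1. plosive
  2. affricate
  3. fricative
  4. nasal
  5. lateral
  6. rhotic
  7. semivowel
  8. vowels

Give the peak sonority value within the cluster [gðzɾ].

6

/g/ — plosive, sonority 1.
/ð/ — fricative, sonority 3.
/z/ — fricative, sonority 3.
/ɾ/ — rhotic, sonority 6.
The maximum is 6.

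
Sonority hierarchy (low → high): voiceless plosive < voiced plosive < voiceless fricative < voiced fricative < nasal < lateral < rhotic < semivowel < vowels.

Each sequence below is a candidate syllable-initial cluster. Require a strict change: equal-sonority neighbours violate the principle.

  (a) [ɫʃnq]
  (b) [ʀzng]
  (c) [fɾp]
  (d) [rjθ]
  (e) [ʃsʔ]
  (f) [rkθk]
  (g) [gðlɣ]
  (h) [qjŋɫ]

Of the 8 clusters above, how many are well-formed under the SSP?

0

(a) 6-3-5-1 → violates
(b) 7-4-5-2 → violates
(c) 3-7-1 → violates
(d) 7-8-3 → violates
(e) 3-3-1 → violates
(f) 7-1-3-1 → violates
(g) 2-4-6-4 → violates
(h) 1-8-5-6 → violates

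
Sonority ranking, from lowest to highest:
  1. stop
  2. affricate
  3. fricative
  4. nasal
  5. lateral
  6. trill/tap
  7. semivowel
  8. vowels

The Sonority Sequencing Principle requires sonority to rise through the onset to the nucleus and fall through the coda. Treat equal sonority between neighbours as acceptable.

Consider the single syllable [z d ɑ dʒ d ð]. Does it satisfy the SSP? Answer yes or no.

no

Onset: /z/ is a fricative (sonority 3), /d/ is a stop (sonority 1); then the nucleus /ɑ/ (sonority 8).
Onset profile 3-1-8 — does not rise throughout.
Coda: /dʒ/ is an affricate (sonority 2), /d/ is a stop (sonority 1), /ð/ is a fricative (sonority 3).
Coda profile 8-2-1-3 — does not fall throughout.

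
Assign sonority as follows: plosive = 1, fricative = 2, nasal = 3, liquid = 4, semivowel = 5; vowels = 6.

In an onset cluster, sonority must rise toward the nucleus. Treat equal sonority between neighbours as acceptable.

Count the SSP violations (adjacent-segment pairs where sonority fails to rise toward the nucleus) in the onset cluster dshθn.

0

/d/ is a plosive (sonority 1).
/s/ is a fricative (sonority 2).
/h/ is a fricative (sonority 2).
/θ/ is a fricative (sonority 2).
/n/ is a nasal (sonority 3).
/d/→/s/: 1→2 (rises) — ok.
/s/→/h/: 2→2 (plateau, allowed) — ok.
/h/→/θ/: 2→2 (plateau, allowed) — ok.
/θ/→/n/: 2→3 (rises) — ok.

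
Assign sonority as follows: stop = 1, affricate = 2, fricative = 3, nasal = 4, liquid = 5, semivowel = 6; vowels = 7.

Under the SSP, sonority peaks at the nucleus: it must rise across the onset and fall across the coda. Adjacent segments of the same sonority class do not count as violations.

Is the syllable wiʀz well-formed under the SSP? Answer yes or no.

Onset: /w/ is a semivowel (sonority 6); then the nucleus /i/ (sonority 7).
Onset profile 6-7 — rises to the nucleus.
Coda: /ʀ/ is a liquid (sonority 5), /z/ is a fricative (sonority 3).
Coda profile 7-5-3 — falls from the nucleus.

yes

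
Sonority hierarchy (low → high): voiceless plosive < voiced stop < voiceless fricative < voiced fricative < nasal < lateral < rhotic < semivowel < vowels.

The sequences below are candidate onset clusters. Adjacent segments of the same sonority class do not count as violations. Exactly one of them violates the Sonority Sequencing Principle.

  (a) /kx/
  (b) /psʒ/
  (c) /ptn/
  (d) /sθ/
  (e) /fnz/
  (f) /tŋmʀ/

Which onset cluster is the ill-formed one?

(a) sonority 1-3: well-formed.
(b) sonority 1-3-4: well-formed.
(c) sonority 1-1-5: well-formed.
(d) sonority 3-3: well-formed.
(e) sonority 3-5-4: ill-formed.
(f) sonority 1-5-5-7: well-formed.

e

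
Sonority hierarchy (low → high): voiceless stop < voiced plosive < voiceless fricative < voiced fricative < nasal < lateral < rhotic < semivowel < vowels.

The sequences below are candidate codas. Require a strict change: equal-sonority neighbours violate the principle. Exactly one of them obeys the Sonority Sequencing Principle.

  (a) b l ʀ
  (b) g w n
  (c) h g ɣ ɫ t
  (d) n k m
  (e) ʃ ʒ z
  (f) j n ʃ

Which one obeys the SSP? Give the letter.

(a) b l ʀ: profile 2-6-7 — violates.
(b) g w n: profile 2-8-5 — violates.
(c) h g ɣ ɫ t: profile 3-2-4-6-1 — violates.
(d) n k m: profile 5-1-5 — violates.
(e) ʃ ʒ z: profile 3-4-4 — violates.
(f) j n ʃ: profile 8-5-3 — obeys.

f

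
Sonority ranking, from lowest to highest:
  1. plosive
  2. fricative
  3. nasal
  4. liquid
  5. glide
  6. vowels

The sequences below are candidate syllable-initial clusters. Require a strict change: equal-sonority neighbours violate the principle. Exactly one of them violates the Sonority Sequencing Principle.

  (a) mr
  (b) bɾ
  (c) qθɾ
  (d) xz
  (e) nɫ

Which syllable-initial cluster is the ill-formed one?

(a) sonority 3-4: well-formed.
(b) sonority 1-4: well-formed.
(c) sonority 1-2-4: well-formed.
(d) sonority 2-2: ill-formed.
(e) sonority 3-4: well-formed.

d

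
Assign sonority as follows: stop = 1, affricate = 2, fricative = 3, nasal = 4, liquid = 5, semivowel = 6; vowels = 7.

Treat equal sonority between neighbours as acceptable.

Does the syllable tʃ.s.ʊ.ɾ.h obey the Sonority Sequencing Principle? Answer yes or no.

yes

Onset: /tʃ/ is an affricate (sonority 2), /s/ is a fricative (sonority 3); then the nucleus /ʊ/ (sonority 7).
Onset profile 2-3-7 — rises to the nucleus.
Coda: /ɾ/ is a liquid (sonority 5), /h/ is a fricative (sonority 3).
Coda profile 7-5-3 — falls from the nucleus.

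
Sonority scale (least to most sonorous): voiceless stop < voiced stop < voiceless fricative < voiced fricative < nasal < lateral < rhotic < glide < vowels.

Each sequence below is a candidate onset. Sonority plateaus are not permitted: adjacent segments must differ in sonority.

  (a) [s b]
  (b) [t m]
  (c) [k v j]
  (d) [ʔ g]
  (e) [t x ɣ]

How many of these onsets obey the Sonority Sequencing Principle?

4

(a) 3-2 → violates
(b) 1-5 → obeys
(c) 1-4-8 → obeys
(d) 1-2 → obeys
(e) 1-3-4 → obeys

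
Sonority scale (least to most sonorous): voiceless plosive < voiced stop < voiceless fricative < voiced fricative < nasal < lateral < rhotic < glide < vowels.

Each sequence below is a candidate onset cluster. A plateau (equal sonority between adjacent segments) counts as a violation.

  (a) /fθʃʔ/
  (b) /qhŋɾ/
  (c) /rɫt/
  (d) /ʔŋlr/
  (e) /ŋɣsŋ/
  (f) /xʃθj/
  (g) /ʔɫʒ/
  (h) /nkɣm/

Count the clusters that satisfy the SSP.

(a) /fθʃʔ/: profile 3-3-3-1 — violates.
(b) /qhŋɾ/: profile 1-3-5-7 — obeys.
(c) /rɫt/: profile 7-6-1 — violates.
(d) /ʔŋlr/: profile 1-5-6-7 — obeys.
(e) /ŋɣsŋ/: profile 5-4-3-5 — violates.
(f) /xʃθj/: profile 3-3-3-8 — violates.
(g) /ʔɫʒ/: profile 1-6-4 — violates.
(h) /nkɣm/: profile 5-1-4-5 — violates.

2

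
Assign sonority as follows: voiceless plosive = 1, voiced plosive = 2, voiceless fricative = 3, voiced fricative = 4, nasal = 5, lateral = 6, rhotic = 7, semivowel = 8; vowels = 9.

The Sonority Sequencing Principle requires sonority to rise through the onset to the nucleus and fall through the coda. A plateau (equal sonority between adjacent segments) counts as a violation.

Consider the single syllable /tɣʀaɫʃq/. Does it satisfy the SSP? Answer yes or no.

Onset: /t/ is a voiceless plosive (sonority 1), /ɣ/ is a voiced fricative (sonority 4), /ʀ/ is a rhotic (sonority 7); then the nucleus /a/ (sonority 9).
Onset profile 1-4-7-9 — rises to the nucleus.
Coda: /ɫ/ is a lateral (sonority 6), /ʃ/ is a voiceless fricative (sonority 3), /q/ is a voiceless plosive (sonority 1).
Coda profile 9-6-3-1 — falls from the nucleus.

yes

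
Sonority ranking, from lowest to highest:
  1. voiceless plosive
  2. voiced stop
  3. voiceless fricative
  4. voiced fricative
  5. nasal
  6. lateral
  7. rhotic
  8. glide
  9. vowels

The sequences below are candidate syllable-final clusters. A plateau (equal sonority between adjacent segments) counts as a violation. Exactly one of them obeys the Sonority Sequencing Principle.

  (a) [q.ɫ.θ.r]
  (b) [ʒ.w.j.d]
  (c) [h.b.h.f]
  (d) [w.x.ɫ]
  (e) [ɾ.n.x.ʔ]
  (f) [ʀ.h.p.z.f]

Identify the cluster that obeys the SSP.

e

(a) [q.ɫ.θ.r]: profile 1-6-3-7 — violates.
(b) [ʒ.w.j.d]: profile 4-8-8-2 — violates.
(c) [h.b.h.f]: profile 3-2-3-3 — violates.
(d) [w.x.ɫ]: profile 8-3-6 — violates.
(e) [ɾ.n.x.ʔ]: profile 7-5-3-1 — obeys.
(f) [ʀ.h.p.z.f]: profile 7-3-1-4-3 — violates.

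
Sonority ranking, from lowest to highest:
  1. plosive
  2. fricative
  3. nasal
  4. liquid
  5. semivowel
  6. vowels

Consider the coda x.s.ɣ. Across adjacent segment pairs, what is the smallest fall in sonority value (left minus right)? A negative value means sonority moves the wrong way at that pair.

/x/: fricative = 2.
/s/: fricative = 2.
/ɣ/: fricative = 2.
/x/→/s/: change +0.
/s/→/ɣ/: change +0.
Minimum = 0.

0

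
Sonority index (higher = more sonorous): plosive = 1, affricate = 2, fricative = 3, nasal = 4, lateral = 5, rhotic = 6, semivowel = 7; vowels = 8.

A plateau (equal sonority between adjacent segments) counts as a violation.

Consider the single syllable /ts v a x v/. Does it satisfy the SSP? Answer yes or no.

no

Onset: /ts/ is an affricate (sonority 2), /v/ is a fricative (sonority 3); then the nucleus /a/ (sonority 8).
Onset profile 2-3-8 — rises to the nucleus.
Coda: /x/ is a fricative (sonority 3), /v/ is a fricative (sonority 3).
Coda profile 8-3-3 — does not strictly fall throughout.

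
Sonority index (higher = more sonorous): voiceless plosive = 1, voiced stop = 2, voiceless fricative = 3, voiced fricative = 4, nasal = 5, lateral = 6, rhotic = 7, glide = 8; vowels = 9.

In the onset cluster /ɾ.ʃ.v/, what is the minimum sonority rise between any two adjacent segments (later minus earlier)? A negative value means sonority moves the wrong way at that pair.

-4

/ɾ/: rhotic = 7.
/ʃ/: voiceless fricative = 3.
/v/: voiced fricative = 4.
/ɾ/→/ʃ/: change -4.
/ʃ/→/v/: change +1.
Minimum = -4.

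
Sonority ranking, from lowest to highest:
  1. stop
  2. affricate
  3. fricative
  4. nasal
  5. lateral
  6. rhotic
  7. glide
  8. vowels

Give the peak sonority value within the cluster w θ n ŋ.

7

/w/ is a glide (sonority 7).
/θ/ is a fricative (sonority 3).
/n/ is a nasal (sonority 4).
/ŋ/ is a nasal (sonority 4).
The maximum is 7.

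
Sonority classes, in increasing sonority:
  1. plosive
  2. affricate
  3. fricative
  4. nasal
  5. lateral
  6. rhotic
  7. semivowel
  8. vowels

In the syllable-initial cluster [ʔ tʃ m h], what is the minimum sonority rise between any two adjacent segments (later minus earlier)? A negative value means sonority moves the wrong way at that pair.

-1

/ʔ/ is a plosive (sonority 1).
/tʃ/ is an affricate (sonority 2).
/m/ is a nasal (sonority 4).
/h/ is a fricative (sonority 3).
/ʔ/→/tʃ/: change +1.
/tʃ/→/m/: change +2.
/m/→/h/: change -1.
Minimum = -1.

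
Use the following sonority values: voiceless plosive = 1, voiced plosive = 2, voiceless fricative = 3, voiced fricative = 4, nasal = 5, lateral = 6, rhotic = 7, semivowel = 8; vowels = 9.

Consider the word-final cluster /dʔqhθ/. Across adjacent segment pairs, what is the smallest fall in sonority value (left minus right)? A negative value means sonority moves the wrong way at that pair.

/d/: voiced plosive = 2.
/ʔ/: voiceless plosive = 1.
/q/: voiceless plosive = 1.
/h/: voiceless fricative = 3.
/θ/: voiceless fricative = 3.
/d/→/ʔ/: change +1.
/ʔ/→/q/: change +0.
/q/→/h/: change -2.
/h/→/θ/: change +0.
Minimum = -2.

-2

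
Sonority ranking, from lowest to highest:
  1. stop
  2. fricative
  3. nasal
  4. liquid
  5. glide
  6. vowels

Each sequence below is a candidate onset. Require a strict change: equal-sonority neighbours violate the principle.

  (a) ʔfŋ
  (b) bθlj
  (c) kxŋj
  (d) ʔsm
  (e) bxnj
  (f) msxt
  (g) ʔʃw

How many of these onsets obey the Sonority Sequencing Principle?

(a) ʔfŋ: profile 1-2-3 — obeys.
(b) bθlj: profile 1-2-4-5 — obeys.
(c) kxŋj: profile 1-2-3-5 — obeys.
(d) ʔsm: profile 1-2-3 — obeys.
(e) bxnj: profile 1-2-3-5 — obeys.
(f) msxt: profile 3-2-2-1 — violates.
(g) ʔʃw: profile 1-2-5 — obeys.

6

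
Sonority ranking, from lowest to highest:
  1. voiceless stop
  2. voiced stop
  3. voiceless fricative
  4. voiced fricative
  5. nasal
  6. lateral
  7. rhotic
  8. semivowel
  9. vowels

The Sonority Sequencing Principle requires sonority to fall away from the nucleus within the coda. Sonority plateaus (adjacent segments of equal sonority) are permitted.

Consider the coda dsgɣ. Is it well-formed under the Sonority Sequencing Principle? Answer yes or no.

no

/d/: voiced stop = 2.
/s/: voiceless fricative = 3.
/g/: voiced stop = 2.
/ɣ/: voiced fricative = 4.
The profile is 2-3-2-4. Between /d/ (2) and /s/ (3) sonority does not fall, so the cluster violates the SSP.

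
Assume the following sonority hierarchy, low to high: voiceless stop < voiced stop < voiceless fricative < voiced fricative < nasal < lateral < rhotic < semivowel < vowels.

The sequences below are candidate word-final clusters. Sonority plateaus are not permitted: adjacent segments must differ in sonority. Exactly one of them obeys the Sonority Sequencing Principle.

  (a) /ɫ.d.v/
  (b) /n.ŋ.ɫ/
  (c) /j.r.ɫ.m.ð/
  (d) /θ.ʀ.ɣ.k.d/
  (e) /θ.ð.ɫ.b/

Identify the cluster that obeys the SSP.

(a) 6-2-4 → violates
(b) 5-5-6 → violates
(c) 8-7-6-5-4 → obeys
(d) 3-7-4-1-2 → violates
(e) 3-4-6-2 → violates

c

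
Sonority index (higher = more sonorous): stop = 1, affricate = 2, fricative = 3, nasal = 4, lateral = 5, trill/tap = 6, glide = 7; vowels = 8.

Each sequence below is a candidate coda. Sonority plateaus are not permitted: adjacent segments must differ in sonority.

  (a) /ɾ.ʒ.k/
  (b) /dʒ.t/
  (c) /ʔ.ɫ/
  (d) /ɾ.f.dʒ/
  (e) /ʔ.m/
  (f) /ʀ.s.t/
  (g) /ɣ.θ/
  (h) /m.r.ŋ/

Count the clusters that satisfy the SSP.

(a) 6-3-1 → obeys
(b) 2-1 → obeys
(c) 1-5 → violates
(d) 6-3-2 → obeys
(e) 1-4 → violates
(f) 6-3-1 → obeys
(g) 3-3 → violates
(h) 4-6-4 → violates

4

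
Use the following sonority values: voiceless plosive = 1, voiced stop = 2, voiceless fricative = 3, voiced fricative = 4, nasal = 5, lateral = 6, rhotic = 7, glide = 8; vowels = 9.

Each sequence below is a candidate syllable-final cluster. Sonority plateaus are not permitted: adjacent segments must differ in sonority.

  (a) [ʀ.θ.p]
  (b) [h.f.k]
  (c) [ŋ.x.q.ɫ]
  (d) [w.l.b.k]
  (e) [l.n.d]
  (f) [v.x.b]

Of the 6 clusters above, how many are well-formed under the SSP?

(a) [ʀ.θ.p]: profile 7-3-1 — obeys.
(b) [h.f.k]: profile 3-3-1 — violates.
(c) [ŋ.x.q.ɫ]: profile 5-3-1-6 — violates.
(d) [w.l.b.k]: profile 8-6-2-1 — obeys.
(e) [l.n.d]: profile 6-5-2 — obeys.
(f) [v.x.b]: profile 4-3-2 — obeys.

4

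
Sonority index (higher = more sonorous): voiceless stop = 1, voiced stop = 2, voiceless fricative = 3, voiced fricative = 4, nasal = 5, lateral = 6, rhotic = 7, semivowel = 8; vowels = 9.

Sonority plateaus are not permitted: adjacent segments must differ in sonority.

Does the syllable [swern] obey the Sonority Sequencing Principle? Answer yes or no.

yes

Onset: /s/ is a voiceless fricative (sonority 3), /w/ is a semivowel (sonority 8); then the nucleus /e/ (sonority 9).
Onset profile 3-8-9 — rises to the nucleus.
Coda: /r/ is a rhotic (sonority 7), /n/ is a nasal (sonority 5).
Coda profile 9-7-5 — falls from the nucleus.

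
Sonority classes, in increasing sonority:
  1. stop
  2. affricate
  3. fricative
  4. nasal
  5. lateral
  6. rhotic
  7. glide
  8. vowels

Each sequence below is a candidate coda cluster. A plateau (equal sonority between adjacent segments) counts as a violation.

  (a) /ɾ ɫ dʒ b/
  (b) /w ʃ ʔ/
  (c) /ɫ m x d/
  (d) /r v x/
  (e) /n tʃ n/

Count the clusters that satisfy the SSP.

3

(a) 6-5-2-1 → obeys
(b) 7-3-1 → obeys
(c) 5-4-3-1 → obeys
(d) 6-3-3 → violates
(e) 4-2-4 → violates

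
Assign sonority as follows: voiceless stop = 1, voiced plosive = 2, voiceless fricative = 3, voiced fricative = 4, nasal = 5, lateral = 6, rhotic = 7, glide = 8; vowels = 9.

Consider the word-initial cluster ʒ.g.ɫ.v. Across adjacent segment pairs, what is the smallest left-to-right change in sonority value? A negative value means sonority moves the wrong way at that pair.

-2

/ʒ/: voiced fricative = 4.
/g/: voiced plosive = 2.
/ɫ/: lateral = 6.
/v/: voiced fricative = 4.
/ʒ/→/g/: change -2.
/g/→/ɫ/: change +4.
/ɫ/→/v/: change -2.
Minimum = -2.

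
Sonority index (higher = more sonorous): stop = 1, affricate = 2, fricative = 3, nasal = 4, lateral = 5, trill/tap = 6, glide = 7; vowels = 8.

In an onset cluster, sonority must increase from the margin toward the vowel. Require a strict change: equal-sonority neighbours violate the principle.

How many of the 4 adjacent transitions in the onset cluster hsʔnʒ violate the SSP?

/h/ — fricative, sonority 3.
/s/ — fricative, sonority 3.
/ʔ/ — stop, sonority 1.
/n/ — nasal, sonority 4.
/ʒ/ — fricative, sonority 3.
/h/→/s/: 3→3 (plateau) — violation.
/s/→/ʔ/: 3→1 (does not rise) — violation.
/ʔ/→/n/: 1→4 (rises) — ok.
/n/→/ʒ/: 4→3 (does not rise) — violation.

3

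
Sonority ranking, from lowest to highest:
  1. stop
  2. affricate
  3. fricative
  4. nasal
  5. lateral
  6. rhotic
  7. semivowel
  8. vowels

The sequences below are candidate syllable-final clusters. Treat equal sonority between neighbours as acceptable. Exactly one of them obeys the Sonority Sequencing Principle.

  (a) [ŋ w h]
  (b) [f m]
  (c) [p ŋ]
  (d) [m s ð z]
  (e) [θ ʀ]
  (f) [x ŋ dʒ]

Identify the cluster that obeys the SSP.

d

(a) [ŋ w h]: profile 4-7-3 — violates.
(b) [f m]: profile 3-4 — violates.
(c) [p ŋ]: profile 1-4 — violates.
(d) [m s ð z]: profile 4-3-3-3 — obeys.
(e) [θ ʀ]: profile 3-6 — violates.
(f) [x ŋ dʒ]: profile 3-4-2 — violates.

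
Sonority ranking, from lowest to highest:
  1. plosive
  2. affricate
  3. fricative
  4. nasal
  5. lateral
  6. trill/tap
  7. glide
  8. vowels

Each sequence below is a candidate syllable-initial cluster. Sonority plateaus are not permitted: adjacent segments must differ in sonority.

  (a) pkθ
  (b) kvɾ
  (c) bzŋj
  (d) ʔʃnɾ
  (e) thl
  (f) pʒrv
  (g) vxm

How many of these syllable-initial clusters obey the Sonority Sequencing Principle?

4

(a) sonority 1-1-3: ill-formed.
(b) sonority 1-3-6: well-formed.
(c) sonority 1-3-4-7: well-formed.
(d) sonority 1-3-4-6: well-formed.
(e) sonority 1-3-5: well-formed.
(f) sonority 1-3-6-3: ill-formed.
(g) sonority 3-3-4: ill-formed.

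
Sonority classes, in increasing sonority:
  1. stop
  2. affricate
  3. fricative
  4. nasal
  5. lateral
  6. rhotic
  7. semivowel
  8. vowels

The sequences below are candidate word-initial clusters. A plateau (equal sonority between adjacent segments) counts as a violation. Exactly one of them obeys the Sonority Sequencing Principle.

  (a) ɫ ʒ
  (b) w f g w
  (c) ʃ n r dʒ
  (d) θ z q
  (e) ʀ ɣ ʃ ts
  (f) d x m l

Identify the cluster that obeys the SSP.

(a) sonority 5-3: ill-formed.
(b) sonority 7-3-1-7: ill-formed.
(c) sonority 3-4-6-2: ill-formed.
(d) sonority 3-3-1: ill-formed.
(e) sonority 6-3-3-2: ill-formed.
(f) sonority 1-3-4-5: well-formed.

f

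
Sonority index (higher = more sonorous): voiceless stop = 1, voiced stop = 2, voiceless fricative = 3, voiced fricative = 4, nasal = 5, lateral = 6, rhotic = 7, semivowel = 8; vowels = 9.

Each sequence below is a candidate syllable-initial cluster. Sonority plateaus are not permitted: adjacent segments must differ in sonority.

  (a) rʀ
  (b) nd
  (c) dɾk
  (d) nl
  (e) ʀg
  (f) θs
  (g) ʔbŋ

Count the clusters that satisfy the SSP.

2

(a) sonority 7-7: ill-formed.
(b) sonority 5-2: ill-formed.
(c) sonority 2-7-1: ill-formed.
(d) sonority 5-6: well-formed.
(e) sonority 7-2: ill-formed.
(f) sonority 3-3: ill-formed.
(g) sonority 1-2-5: well-formed.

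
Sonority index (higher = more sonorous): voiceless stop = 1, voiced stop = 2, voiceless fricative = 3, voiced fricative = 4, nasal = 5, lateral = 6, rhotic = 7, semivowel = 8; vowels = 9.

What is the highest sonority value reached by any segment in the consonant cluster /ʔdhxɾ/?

/ʔ/ — voiceless stop, sonority 1.
/d/ — voiced stop, sonority 2.
/h/ — voiceless fricative, sonority 3.
/x/ — voiceless fricative, sonority 3.
/ɾ/ — rhotic, sonority 7.
The maximum is 7.

7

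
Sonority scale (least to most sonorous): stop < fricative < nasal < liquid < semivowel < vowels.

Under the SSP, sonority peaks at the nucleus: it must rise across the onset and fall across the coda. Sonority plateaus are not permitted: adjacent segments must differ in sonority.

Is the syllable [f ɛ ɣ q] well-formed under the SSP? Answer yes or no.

Onset: /f/ is a fricative (sonority 2); then the nucleus /ɛ/ (sonority 6).
Onset profile 2-6 — rises to the nucleus.
Coda: /ɣ/ is a fricative (sonority 2), /q/ is a stop (sonority 1).
Coda profile 6-2-1 — falls from the nucleus.

yes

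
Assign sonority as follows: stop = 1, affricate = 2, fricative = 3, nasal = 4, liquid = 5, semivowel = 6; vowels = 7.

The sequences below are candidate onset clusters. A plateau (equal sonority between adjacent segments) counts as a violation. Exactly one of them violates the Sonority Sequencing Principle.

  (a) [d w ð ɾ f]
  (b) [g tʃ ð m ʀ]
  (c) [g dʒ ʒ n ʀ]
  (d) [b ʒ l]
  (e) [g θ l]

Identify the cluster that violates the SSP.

a

(a) sonority 1-6-3-5-3: ill-formed.
(b) sonority 1-2-3-4-5: well-formed.
(c) sonority 1-2-3-4-5: well-formed.
(d) sonority 1-3-5: well-formed.
(e) sonority 1-3-5: well-formed.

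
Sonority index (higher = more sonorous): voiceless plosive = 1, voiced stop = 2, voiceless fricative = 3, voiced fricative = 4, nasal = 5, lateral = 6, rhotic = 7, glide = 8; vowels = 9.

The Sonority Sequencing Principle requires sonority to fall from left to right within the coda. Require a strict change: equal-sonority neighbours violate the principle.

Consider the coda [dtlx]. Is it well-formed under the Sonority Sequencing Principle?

no

/d/: voiced stop = 2.
/t/: voiceless plosive = 1.
/l/: lateral = 6.
/x/: voiceless fricative = 3.
The profile is 2-1-6-3. Between /t/ (1) and /l/ (6) sonority does not fall, so the cluster violates the SSP.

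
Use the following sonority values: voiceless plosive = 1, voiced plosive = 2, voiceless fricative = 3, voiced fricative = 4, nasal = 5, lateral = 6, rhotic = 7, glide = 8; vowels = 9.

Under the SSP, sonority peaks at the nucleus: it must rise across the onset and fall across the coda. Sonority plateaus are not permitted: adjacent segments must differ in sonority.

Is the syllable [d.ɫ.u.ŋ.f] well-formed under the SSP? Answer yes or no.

Onset: /d/ is a voiced plosive (sonority 2), /ɫ/ is a lateral (sonority 6); then the nucleus /u/ (sonority 9).
Onset profile 2-6-9 — rises to the nucleus.
Coda: /ŋ/ is a nasal (sonority 5), /f/ is a voiceless fricative (sonority 3).
Coda profile 9-5-3 — falls from the nucleus.

yes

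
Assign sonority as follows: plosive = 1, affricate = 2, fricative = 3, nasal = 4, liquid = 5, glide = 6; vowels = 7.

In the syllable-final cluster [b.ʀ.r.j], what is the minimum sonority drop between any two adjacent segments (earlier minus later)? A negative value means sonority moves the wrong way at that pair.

-4

/b/: plosive = 1.
/ʀ/: liquid = 5.
/r/: liquid = 5.
/j/: glide = 6.
/b/→/ʀ/: change -4.
/ʀ/→/r/: change +0.
/r/→/j/: change -1.
Minimum = -4.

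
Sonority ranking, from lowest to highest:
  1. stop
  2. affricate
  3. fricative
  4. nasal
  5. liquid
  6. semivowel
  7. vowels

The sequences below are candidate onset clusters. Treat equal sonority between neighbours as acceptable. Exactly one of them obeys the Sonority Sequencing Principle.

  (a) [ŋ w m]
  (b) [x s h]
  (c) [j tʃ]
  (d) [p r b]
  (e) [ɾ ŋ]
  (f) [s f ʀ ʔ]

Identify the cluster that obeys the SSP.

b

(a) 4-6-4 → violates
(b) 3-3-3 → obeys
(c) 6-2 → violates
(d) 1-5-1 → violates
(e) 5-4 → violates
(f) 3-3-5-1 → violates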